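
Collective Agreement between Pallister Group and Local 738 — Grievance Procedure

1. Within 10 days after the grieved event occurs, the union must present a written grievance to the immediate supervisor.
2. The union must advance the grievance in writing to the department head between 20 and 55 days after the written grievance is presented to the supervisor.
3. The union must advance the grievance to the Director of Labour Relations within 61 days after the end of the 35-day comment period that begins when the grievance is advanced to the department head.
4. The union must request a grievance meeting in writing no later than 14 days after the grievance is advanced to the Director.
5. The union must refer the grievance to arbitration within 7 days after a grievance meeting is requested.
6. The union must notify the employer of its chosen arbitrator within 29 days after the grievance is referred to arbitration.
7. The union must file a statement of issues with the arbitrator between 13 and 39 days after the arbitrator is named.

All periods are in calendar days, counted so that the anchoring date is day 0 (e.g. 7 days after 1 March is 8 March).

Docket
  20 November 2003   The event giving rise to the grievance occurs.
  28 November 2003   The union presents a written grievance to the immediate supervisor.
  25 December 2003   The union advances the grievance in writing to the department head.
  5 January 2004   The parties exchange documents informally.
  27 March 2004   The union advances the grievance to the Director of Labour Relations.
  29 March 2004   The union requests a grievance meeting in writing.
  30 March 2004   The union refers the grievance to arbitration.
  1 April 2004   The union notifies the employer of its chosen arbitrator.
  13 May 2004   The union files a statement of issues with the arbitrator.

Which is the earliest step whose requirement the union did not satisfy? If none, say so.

(1) due by 20 November 2003 + 10 days = 30 November 2003; 28 November 2003 is within that limit.
(2) the permitted window runs from 28 November 2003 + 20 = 18 December 2003 to 28 November 2003 + 55 = 22 January 2004; done 25 December 2003, which is between those dates.
(3) due by 29 January 2004 + 61 days = 30 March 2004; done 27 March 2004 — timely.
(4) due by 27 March 2004 + 14 days = 10 April 2004; completed 29 March 2004, before the deadline.
(5) due by 29 March 2004 + 7 days = 5 April 2004; done 30 March 2004 — timely.
(6) due by 30 March 2004 + 29 days = 28 April 2004; done 1 April 2004 — timely.
(7) the permitted window runs from 1 April 2004 + 13 = 14 April 2004 to 1 April 2004 + 39 = 10 May 2004; 13 May 2004 is 3 days past the end of the window.

Step 7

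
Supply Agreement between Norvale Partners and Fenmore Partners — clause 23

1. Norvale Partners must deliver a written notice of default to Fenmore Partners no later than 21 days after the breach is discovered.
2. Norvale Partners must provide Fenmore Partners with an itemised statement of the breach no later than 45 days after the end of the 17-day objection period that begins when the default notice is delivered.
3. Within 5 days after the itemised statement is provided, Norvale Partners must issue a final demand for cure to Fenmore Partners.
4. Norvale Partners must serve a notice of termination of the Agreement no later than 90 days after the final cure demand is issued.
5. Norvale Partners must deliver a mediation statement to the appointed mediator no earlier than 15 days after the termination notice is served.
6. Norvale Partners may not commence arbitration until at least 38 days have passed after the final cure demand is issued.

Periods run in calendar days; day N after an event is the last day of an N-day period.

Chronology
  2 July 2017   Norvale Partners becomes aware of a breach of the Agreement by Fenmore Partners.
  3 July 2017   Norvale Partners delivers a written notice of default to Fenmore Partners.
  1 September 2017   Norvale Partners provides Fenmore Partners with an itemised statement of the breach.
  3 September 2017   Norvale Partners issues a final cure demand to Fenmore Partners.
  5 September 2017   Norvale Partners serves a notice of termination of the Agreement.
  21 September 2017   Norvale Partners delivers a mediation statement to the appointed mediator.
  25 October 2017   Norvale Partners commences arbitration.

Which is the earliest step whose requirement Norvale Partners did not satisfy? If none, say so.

(1) due by 2 July 2017 + 21 days = 23 July 2017; completed 3 July 2017, before the deadline.
(2) due by 20 July 2017 + 45 days = 3 September 2017; completed 1 September 2017, before the deadline.
(3) due by 1 September 2017 + 5 days = 6 September 2017; completed 3 September 2017, before the deadline.
(4) due by 3 September 2017 + 90 days = 2 December 2017; 5 September 2017 is within that limit.
(5) permitted from 5 September 2017 + 15 days = 20 September 2017 onward; 21 September 2017 is on or after that date.
(6) permitted from 3 September 2017 + 38 days = 11 October 2017 onward; done 25 October 2017 — permitted.

None — every step was satisfied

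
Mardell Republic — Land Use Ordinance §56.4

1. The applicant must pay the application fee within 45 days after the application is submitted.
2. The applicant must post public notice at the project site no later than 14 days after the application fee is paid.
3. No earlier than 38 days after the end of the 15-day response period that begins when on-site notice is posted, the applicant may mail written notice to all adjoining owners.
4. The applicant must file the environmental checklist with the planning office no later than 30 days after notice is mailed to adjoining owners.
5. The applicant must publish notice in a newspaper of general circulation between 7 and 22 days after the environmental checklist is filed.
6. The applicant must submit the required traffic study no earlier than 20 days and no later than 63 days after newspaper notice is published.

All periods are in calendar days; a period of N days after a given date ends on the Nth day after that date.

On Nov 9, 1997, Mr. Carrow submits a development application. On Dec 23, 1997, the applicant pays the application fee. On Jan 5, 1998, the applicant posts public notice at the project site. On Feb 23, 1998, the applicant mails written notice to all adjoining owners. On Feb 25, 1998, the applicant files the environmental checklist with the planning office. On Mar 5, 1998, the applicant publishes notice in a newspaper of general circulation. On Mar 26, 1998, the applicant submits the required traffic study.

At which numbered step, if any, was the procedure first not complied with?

Step 3

Step 1 — counting 45 days from Nov 9, 1997 (when the application is submitted) gives a deadline of Dec 24, 1997; Dec 23, 1997 is within that limit.
Step 2 — counting 14 days from Dec 23, 1997 (when the application fee is paid) gives a deadline of Jan 6, 1998; done Jan 5, 1998 — timely.
Step 3 — must wait 38 days from Jan 20, 1998 (end of the 15-day response period, which began when on-site notice is posted on Jan 5, 1998), so not before Feb 27, 1998; acted on Feb 23, 1998, 4 days prematurely.
Later steps need not be reached.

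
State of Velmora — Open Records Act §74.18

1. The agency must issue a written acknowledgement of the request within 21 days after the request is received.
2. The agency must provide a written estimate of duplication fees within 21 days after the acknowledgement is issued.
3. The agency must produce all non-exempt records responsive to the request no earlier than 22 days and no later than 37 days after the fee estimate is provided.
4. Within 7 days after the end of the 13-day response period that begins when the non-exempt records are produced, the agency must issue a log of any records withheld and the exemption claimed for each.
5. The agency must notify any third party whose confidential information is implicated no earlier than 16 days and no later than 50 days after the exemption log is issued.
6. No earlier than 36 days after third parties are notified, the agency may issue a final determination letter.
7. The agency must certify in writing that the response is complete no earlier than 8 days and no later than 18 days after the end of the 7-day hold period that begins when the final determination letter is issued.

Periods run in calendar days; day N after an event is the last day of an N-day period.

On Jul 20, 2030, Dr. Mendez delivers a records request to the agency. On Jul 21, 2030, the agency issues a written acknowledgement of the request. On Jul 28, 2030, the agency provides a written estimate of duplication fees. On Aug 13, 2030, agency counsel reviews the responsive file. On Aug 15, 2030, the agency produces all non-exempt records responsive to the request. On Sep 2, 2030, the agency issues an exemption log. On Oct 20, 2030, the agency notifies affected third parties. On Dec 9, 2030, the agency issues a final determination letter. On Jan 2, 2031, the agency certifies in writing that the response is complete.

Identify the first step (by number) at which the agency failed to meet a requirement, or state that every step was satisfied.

Step 3

Step 1 — counting 21 days from Jul 20, 2030 (when the request is received) gives a deadline of Aug 10, 2030; done Jul 21, 2030 — timely.
Step 2 — counting 21 days from Jul 21, 2030 (when the acknowledgement is issued) gives a deadline of Aug 11, 2030; Jul 28, 2030 is within that limit.
Step 3 — 22 and 37 days from Jul 28, 2030 (when the fee estimate is provided) are Aug 19, 2030 and Sep 3, 2030 respectively; Aug 15, 2030 is 4 days too early.
The procedure was therefore not followed at step 3.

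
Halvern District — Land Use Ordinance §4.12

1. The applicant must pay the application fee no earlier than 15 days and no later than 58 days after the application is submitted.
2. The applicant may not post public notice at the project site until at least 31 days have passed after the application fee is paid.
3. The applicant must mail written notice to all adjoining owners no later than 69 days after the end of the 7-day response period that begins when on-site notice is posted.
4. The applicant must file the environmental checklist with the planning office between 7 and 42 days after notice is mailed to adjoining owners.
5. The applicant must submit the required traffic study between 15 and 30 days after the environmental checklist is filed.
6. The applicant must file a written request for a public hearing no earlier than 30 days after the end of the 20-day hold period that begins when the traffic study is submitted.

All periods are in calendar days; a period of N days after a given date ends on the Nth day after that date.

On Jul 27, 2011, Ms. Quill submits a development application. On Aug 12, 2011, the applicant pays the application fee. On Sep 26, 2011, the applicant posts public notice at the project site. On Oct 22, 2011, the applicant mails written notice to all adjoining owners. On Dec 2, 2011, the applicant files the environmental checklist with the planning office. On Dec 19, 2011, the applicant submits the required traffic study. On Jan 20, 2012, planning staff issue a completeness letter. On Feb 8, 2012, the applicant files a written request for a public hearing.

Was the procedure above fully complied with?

Step 1: the window is 15–58 days after Jul 27, 2011 (when the application is submitted), so Aug 11, 2011 through Sep 23, 2011; done Aug 12, 2011, which is between those dates.
Step 2: the earliest permitted date is 31 days after Aug 12, 2011 (when the application fee is paid), i.e. Sep 12, 2011; done Sep 26, 2011 — permitted.
Step 3: 69 days after Oct 3, 2011 (end of the 7-day response period, which began when on-site notice is posted on Sep 26, 2011) is Dec 11, 2011; done Oct 22, 2011 — timely.
Step 4: the window is 7–42 days after Oct 22, 2011 (when notice is mailed to adjoining owners), so Oct 29, 2011 through Dec 3, 2011; Dec 2, 2011 falls inside that range.
Step 5: the window is 15–30 days after Dec 2, 2011 (when the environmental checklist is filed), so Dec 17, 2011 through Jan 1, 2012; done Dec 19, 2011 — within the window.
Step 6: the earliest permitted date is 30 days after Jan 8, 2012 (end of the 20-day hold period, which began when the traffic study is submitted on Dec 19, 2011), i.e. Feb 7, 2012; done Feb 8, 2012 — permitted.

Yes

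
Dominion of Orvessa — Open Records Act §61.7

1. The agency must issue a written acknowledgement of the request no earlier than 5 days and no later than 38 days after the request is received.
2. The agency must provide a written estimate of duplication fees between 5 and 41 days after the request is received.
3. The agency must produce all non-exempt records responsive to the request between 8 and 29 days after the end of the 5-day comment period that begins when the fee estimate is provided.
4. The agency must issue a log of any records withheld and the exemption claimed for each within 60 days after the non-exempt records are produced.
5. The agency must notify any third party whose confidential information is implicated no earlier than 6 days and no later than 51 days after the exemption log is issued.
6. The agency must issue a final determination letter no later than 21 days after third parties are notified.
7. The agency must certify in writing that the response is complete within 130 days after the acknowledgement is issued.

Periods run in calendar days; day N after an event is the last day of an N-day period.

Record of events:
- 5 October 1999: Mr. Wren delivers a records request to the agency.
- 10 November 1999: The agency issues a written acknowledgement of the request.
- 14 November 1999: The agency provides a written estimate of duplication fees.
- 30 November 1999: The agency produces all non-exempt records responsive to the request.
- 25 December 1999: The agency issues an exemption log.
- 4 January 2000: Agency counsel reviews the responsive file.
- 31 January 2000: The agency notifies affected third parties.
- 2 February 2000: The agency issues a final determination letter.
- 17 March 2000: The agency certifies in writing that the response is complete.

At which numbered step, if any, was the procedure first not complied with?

(1) the permitted window runs from 5 October 1999 + 5 = 10 October 1999 to 5 October 1999 + 38 = 12 November 1999; 10 November 1999 falls inside that range.
(2) the permitted window runs from 5 October 1999 + 5 = 10 October 1999 to 5 October 1999 + 41 = 15 November 1999; 14 November 1999 falls inside that range.
(3) the permitted window runs from 19 November 1999 + 8 = 27 November 1999 to 19 November 1999 + 29 = 18 December 1999; done 30 November 1999 — within the window.
(4) due by 30 November 1999 + 60 days = 29 January 2000; done 25 December 1999 — timely.
(5) the permitted window runs from 25 December 1999 + 6 = 31 December 1999 to 25 December 1999 + 51 = 14 February 2000; 31 January 2000 falls inside that range.
(6) due by 31 January 2000 + 21 days = 21 February 2000; completed 2 February 2000, before the deadline.
(7) due by 10 November 1999 + 130 days = 19 March 2000; completed 17 March 2000, before the deadline.

None — every step was satisfied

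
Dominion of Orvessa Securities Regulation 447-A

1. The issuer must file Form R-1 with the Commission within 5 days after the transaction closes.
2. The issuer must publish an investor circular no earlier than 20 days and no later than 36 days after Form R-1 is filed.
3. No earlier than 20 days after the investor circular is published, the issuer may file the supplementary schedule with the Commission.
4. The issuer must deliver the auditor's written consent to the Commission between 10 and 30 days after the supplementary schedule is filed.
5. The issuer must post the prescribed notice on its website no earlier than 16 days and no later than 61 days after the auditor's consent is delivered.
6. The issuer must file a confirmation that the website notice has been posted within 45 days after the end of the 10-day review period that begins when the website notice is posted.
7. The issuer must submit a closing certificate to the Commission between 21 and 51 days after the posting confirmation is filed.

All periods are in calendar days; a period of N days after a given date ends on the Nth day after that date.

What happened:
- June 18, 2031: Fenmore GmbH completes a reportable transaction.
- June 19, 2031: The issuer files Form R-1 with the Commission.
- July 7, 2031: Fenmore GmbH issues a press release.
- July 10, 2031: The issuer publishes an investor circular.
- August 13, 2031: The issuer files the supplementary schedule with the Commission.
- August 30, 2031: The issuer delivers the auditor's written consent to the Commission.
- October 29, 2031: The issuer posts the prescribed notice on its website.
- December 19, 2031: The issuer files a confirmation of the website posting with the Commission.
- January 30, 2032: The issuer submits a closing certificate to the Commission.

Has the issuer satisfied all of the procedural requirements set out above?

Yes

(1) due by June 18, 2031 + 5 days = June 23, 2031; completed June 19, 2031, before the deadline.
(2) the permitted window runs from June 19, 2031 + 20 = July 9, 2031 to June 19, 2031 + 36 = July 25, 2031; July 10, 2031 falls inside that range.
(3) permitted from July 10, 2031 + 20 days = July 30, 2031 onward; done August 13, 2031 — permitted.
(4) the permitted window runs from August 13, 2031 + 10 = August 23, 2031 to August 13, 2031 + 30 = September 12, 2031; August 30, 2031 falls inside that range.
(5) the permitted window runs from August 30, 2031 + 16 = September 15, 2031 to August 30, 2031 + 61 = October 30, 2031; done October 29, 2031, which is between those dates.
(6) due by November 8, 2031 + 45 days = December 23, 2031; done December 19, 2031 — timely.
(7) the permitted window runs from December 19, 2031 + 21 = January 9, 2032 to December 19, 2031 + 51 = February 8, 2032; done January 30, 2032 — within the window.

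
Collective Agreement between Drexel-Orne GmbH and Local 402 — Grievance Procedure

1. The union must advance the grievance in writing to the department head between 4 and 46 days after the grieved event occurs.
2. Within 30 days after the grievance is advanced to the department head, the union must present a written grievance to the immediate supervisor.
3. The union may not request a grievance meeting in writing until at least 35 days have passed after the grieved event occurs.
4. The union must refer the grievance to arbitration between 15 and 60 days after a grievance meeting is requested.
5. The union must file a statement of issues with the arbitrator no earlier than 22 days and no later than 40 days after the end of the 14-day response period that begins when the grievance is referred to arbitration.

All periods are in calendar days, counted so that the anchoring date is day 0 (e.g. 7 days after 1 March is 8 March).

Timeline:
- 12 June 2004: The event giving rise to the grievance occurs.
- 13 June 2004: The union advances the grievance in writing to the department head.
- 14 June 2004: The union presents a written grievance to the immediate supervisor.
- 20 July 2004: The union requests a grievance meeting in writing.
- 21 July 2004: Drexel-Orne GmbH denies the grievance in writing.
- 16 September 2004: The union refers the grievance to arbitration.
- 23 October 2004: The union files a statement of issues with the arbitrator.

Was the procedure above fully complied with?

Step 1: the window is 4–46 days after 12 June 2004 (when the grieved event occurs), so 16 June 2004 through 28 July 2004; 13 June 2004 is 3 days too early.
The procedure was therefore not followed at step 1.

No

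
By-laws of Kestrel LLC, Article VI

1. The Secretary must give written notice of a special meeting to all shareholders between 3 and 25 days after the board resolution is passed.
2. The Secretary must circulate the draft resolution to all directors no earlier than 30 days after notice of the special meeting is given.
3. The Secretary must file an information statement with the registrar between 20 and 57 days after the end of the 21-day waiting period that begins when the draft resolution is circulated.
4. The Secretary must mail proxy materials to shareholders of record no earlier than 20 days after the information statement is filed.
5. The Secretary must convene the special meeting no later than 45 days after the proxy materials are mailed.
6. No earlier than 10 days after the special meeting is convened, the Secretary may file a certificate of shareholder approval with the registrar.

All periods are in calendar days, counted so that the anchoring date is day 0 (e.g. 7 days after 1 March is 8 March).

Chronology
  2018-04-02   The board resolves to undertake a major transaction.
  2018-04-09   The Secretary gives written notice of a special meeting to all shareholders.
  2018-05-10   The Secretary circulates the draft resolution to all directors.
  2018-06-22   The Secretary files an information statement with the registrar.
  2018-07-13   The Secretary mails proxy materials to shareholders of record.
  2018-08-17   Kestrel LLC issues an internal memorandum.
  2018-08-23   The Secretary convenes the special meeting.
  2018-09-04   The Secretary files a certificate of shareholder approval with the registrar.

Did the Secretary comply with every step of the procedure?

Step 1 — 3 and 25 days from 2018-04-02 (when the board resolution is passed) are 2018-04-05 and 2018-04-27 respectively; done 2018-04-09 — within the window.
Step 2 — must wait 30 days from 2018-04-09 (when notice of the special meeting is given), so not before 2018-05-09; done 2018-05-10, after the minimum wait.
Step 3 — 20 and 57 days from 2018-05-31 (end of the 21-day waiting period, which began when the draft resolution is circulated on 2018-05-10) are 2018-06-20 and 2018-07-27 respectively; done 2018-06-22, which is between those dates.
Step 4 — must wait 20 days from 2018-06-22 (when the information statement is filed), so not before 2018-07-12; done 2018-07-13 — permitted.
Step 5 — counting 45 days from 2018-07-13 (when the proxy materials are mailed) gives a deadline of 2018-08-27; done 2018-08-23 — timely.
Step 6 — must wait 10 days from 2018-08-23 (when the special meeting is convened), so not before 2018-09-02; done 2018-09-04, after the minimum wait.

Yes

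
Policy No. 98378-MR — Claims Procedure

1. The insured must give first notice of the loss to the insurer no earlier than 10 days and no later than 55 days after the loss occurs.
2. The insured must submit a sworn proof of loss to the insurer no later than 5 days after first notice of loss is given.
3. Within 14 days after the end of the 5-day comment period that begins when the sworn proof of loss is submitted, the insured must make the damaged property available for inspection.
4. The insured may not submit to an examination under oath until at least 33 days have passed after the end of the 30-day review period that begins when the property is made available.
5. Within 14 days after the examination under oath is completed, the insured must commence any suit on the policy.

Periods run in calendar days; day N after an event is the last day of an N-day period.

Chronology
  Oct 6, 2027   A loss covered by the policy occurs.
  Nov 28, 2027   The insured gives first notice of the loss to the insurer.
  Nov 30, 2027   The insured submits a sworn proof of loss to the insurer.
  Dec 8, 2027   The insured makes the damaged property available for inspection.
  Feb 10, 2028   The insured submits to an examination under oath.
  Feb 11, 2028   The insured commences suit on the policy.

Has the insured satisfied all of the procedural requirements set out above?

Yes

Step 1: the window is 10–55 days after Oct 6, 2027 (when the loss occurs), so Oct 16, 2027 through Nov 30, 2027; Nov 28, 2027 falls inside that range.
Step 2: 5 days after Nov 28, 2027 (when first notice of loss is given) is Dec 3, 2027; done Nov 30, 2027 — timely.
Step 3: 14 days after Dec 5, 2027 (end of the 5-day comment period, which began when the sworn proof of loss is submitted on Nov 30, 2027) is Dec 19, 2027; done Dec 8, 2027 — timely.
Step 4: the earliest permitted date is 33 days after Jan 7, 2028 (end of the 30-day review period, which began when the property is made available on Dec 8, 2027), i.e. Feb 9, 2028; Feb 10, 2028 is on or after that date.
Step 5: 14 days after Feb 10, 2028 (when the examination under oath is completed) is Feb 24, 2028; completed Feb 11, 2028, before the deadline.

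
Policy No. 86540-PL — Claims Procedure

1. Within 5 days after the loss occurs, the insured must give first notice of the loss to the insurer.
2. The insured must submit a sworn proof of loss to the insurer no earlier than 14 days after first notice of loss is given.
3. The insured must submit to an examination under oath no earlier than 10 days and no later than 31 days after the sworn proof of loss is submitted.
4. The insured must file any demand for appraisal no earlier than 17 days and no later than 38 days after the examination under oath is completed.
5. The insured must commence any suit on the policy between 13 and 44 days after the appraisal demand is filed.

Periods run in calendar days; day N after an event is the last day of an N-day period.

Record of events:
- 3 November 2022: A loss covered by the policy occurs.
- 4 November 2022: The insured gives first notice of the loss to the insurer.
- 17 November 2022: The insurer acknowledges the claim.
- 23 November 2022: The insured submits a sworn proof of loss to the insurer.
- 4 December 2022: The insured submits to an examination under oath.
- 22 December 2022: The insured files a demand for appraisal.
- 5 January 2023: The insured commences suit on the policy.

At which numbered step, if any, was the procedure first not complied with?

None — every step was satisfied

Step 1: 5 days after 3 November 2022 (when the loss occurs) is 8 November 2022; completed 4 November 2022, before the deadline.
Step 2: the earliest permitted date is 14 days after 4 November 2022 (when first notice of loss is given), i.e. 18 November 2022; 23 November 2022 is on or after that date.
Step 3: the window is 10–31 days after 23 November 2022 (when the sworn proof of loss is submitted), so 3 December 2022 through 24 December 2022; done 4 December 2022 — within the window.
Step 4: the window is 17–38 days after 4 December 2022 (when the examination under oath is completed), so 21 December 2022 through 11 January 2023; done 22 December 2022, which is between those dates.
Step 5: the window is 13–44 days after 22 December 2022 (when the appraisal demand is filed), so 4 January 2023 through 4 February 2023; 5 January 2023 falls inside that range.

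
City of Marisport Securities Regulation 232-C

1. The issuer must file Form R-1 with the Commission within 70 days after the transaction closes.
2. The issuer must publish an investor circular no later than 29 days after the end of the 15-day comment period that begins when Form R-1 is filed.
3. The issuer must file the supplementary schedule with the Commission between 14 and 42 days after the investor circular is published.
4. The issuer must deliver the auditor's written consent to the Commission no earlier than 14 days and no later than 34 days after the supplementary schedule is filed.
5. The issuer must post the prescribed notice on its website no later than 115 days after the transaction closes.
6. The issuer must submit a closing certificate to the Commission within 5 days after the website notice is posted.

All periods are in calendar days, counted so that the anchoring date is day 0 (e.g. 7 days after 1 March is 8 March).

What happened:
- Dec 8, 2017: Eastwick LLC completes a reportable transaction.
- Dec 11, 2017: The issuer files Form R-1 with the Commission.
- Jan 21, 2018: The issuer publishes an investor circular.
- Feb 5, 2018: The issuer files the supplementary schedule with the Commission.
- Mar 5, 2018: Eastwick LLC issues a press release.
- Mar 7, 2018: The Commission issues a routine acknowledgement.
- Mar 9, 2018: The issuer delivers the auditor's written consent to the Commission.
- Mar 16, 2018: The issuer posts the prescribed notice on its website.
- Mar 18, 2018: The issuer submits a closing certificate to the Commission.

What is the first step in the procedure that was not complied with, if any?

None — every step was satisfied

Step 1 — counting 70 days from Dec 8, 2017 (when the transaction closes) gives a deadline of Feb 16, 2018; done Dec 11, 2017 — timely.
Step 2 — counting 29 days from Dec 26, 2017 (end of the 15-day comment period, which began when Form R-1 is filed on Dec 11, 2017) gives a deadline of Jan 24, 2018; Jan 21, 2018 is within that limit.
Step 3 — 14 and 42 days from Jan 21, 2018 (when the investor circular is published) are Feb 4, 2018 and Mar 4, 2018 respectively; done Feb 5, 2018 — within the window.
Step 4 — 14 and 34 days from Feb 5, 2018 (when the supplementary schedule is filed) are Feb 19, 2018 and Mar 11, 2018 respectively; Mar 9, 2018 falls inside that range.
Step 5 — counting 115 days from Dec 8, 2017 (when the transaction closes) gives a deadline of Apr 2, 2018; completed Mar 16, 2018, before the deadline.
Step 6 — counting 5 days from Mar 16, 2018 (when the website notice is posted) gives a deadline of Mar 21, 2018; completed Mar 18, 2018, before the deadline.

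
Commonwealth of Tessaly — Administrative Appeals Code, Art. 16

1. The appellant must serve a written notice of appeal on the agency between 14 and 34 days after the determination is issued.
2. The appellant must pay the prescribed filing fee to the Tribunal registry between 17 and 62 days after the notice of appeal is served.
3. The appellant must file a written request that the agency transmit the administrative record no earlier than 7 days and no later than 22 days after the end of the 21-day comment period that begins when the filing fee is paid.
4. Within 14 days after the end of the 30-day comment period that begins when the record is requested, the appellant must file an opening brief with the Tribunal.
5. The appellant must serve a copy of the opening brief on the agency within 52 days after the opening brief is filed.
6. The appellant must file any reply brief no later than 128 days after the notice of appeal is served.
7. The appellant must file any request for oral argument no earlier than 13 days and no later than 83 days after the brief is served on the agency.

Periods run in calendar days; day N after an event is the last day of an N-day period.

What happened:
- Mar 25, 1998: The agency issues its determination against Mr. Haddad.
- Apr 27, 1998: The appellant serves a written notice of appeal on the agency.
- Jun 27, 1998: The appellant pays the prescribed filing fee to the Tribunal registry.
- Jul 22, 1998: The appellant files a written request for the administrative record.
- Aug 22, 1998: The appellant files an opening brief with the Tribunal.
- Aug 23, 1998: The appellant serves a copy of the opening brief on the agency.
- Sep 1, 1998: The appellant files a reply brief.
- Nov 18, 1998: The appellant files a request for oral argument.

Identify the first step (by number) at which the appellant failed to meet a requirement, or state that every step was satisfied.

Step 3

(1) the permitted window runs from Mar 25, 1998 + 14 = Apr 8, 1998 to Mar 25, 1998 + 34 = Apr 28, 1998; done Apr 27, 1998, which is between those dates.
(2) the permitted window runs from Apr 27, 1998 + 17 = May 14, 1998 to Apr 27, 1998 + 62 = Jun 28, 1998; done Jun 27, 1998 — within the window.
(3) the permitted window runs from Jul 18, 1998 + 7 = Jul 25, 1998 to Jul 18, 1998 + 22 = Aug 9, 1998; Jul 22, 1998 is 3 days too early.
Later steps need not be reached.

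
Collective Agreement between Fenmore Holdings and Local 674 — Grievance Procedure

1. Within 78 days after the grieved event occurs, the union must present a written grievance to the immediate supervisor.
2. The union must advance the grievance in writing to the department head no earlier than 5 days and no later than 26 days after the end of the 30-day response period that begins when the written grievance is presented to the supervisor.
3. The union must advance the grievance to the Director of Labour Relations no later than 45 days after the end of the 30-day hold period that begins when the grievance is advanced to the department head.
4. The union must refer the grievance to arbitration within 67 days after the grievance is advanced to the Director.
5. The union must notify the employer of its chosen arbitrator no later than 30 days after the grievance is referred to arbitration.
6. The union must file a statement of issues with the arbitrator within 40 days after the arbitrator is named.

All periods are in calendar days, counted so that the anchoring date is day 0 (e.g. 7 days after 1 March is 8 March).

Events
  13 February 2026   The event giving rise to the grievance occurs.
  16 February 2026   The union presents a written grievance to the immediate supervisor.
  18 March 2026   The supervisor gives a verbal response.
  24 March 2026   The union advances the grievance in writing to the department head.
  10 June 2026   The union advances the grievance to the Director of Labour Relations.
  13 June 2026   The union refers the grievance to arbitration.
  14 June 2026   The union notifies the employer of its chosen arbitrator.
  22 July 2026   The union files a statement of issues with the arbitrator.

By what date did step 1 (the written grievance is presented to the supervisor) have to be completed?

2 May 2026

Step 1 runs from 13 February 2026, when the grieved event occurs. 78 days after 13 February 2026 is 2 May 2026.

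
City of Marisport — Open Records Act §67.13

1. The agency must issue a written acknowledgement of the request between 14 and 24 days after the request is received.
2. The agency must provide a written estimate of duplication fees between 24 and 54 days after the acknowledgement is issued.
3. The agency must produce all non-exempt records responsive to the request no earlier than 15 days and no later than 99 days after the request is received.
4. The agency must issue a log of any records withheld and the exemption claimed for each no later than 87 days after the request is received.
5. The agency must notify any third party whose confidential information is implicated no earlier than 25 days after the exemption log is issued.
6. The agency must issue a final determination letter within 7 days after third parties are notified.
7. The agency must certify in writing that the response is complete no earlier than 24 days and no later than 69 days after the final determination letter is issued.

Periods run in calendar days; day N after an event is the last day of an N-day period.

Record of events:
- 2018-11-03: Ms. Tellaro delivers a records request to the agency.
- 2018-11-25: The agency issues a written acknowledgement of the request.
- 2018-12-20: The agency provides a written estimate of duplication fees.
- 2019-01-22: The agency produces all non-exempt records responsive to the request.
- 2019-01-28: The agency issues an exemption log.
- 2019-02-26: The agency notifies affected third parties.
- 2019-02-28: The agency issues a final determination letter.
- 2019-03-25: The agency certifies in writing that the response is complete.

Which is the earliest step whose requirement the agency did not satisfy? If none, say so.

None — every step was satisfied

Step 1: the window is 14–24 days after 2018-11-03 (when the request is received), so 2018-11-17 through 2018-11-27; 2018-11-25 falls inside that range.
Step 2: the window is 24–54 days after 2018-11-25 (when the acknowledgement is issued), so 2018-12-19 through 2019-01-18; done 2018-12-20 — within the window.
Step 3: the window is 15–99 days after 2018-11-03 (when the request is received), so 2018-11-18 through 2019-02-10; done 2019-01-22, which is between those dates.
Step 4: 87 days after 2018-11-03 (when the request is received) is 2019-01-29; completed 2019-01-28, before the deadline.
Step 5: the earliest permitted date is 25 days after 2019-01-28 (when the exemption log is issued), i.e. 2019-02-22; 2019-02-26 is on or after that date.
Step 6: 7 days after 2019-02-26 (when third parties are notified) is 2019-03-05; done 2019-02-28 — timely.
Step 7: the window is 24–69 days after 2019-02-28 (when the final determination letter is issued), so 2019-03-24 through 2019-05-08; done 2019-03-25 — within the window.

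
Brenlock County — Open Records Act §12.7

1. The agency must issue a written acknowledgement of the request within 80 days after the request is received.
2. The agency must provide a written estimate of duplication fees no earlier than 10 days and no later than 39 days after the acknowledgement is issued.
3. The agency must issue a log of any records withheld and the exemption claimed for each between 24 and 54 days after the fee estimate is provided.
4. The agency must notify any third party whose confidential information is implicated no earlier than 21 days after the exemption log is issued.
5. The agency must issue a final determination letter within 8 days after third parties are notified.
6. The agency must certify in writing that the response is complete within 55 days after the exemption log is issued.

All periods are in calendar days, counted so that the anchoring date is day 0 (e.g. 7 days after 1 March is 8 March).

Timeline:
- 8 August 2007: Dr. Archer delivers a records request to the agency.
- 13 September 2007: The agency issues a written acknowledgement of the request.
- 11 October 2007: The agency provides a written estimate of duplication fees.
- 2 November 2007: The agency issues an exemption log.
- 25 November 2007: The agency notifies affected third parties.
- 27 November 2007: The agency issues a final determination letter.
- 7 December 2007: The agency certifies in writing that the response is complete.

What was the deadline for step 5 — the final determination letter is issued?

Step 5 runs from 25 November 2007, when third parties are notified. 8 days after 25 November 2007 is 3 December 2007.

3 December 2007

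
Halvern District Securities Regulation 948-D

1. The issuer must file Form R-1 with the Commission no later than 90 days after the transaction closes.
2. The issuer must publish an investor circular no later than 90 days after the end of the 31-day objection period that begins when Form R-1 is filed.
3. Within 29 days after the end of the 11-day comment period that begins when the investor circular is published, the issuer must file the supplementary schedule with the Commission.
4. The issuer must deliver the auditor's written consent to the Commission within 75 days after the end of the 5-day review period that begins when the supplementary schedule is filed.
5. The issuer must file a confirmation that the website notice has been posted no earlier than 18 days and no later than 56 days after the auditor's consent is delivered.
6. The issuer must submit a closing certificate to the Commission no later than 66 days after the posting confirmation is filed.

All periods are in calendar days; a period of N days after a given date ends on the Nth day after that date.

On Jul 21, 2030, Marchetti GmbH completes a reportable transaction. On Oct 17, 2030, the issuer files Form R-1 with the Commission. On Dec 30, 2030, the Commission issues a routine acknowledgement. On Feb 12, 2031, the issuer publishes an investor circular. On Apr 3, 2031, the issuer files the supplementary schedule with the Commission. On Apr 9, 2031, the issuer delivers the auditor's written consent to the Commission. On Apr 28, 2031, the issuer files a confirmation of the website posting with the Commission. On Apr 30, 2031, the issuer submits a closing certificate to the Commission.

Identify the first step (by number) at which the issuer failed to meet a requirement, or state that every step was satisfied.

Step 3

Step 1 — counting 90 days from Jul 21, 2030 (when the transaction closes) gives a deadline of Oct 19, 2030; Oct 17, 2030 is within that limit.
Step 2 — counting 90 days from Nov 17, 2030 (end of the 31-day objection period, which began when Form R-1 is filed on Oct 17, 2030) gives a deadline of Feb 15, 2031; completed Feb 12, 2031, before the deadline.
Step 3 — counting 29 days from Feb 23, 2031 (end of the 11-day comment period, which began when the investor circular is published on Feb 12, 2031) gives a deadline of Mar 24, 2031; not done until Apr 3, 2031, 10 days after the deadline.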